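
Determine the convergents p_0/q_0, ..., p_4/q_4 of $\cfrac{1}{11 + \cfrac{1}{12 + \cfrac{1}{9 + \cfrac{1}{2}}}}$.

0/1, 1/11, 12/133, 109/1208, 230/2549

Using the convergent recurrence p_i = a_i*p_{i-1} + p_{i-2}, q_i = a_i*q_{i-1} + q_{i-2} with p_{-2}=0, p_{-1}=1, q_{-2}=1, q_{-1}=0:
  i=0: a_0=0, p_0 = 0*1 + 0 = 0, q_0 = 0*0 + 1 = 1.
  i=1: a_1=11, p_1 = 11*0 + 1 = 1, q_1 = 11*1 + 0 = 11.
  i=2: a_2=12, p_2 = 12*1 + 0 = 12, q_2 = 12*11 + 1 = 133.
  i=3: a_3=9, p_3 = 9*12 + 1 = 109, q_3 = 9*133 + 11 = 1208.
  i=4: a_4=2, p_4 = 2*109 + 12 = 230, q_4 = 2*1208 + 133 = 2549.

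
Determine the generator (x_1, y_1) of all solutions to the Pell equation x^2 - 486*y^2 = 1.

First expand sqrt(486) as a continued fraction. With x_i = (sqrt(486) + m_i)/d_i and (m_0, d_0) = (0, 1): a_0 = floor(sqrt(486)) = 22, since 22^2 = 484 <= 486 < 529 = 23^2.
Iterate m_{i+1} = d_i*a_i - m_i, d_{i+1} = (486 - m_{i+1}^2)/d_i, a_{i+1} = floor((a_0 + m_{i+1})/d_{i+1}):
  m_1 = 1*22 - 0 = 22, d_1 = (486 - 22^2)/1 = 2/1 = 2, a_1 = floor((22 + 22)/2) = 22.
  m_2 = 2*22 - 22 = 22, d_2 = (486 - 22^2)/2 = 2/2 = 1, a_2 = floor((22 + 22)/1) = 44.
  m_3 = 1*44 - 22 = 22, d_3 = (486 - 22^2)/1 = 2/1 = 2: (m_3, d_3) = (m_1, d_1) = (22, 2), so from here the quotients repeat a_1, a_2; the period length is 2.
So sqrt(486) = [22; (22, 44)] with period length k = 2.
k is even, so the fundamental solution of x^2 - 486y^2 = 1 is (p_{k-1}, q_{k-1}) = (p_1, q_1); compute convergents through index 1.
Convergents (p_i = a_i*p_{i-1} + p_{i-2}, q_i = a_i*q_{i-1} + q_{i-2} with p_{-2}=0, p_{-1}=1, q_{-2}=1, q_{-1}=0):
  i=0: a_0=22, p_0 = 22*1 + 0 = 22, q_0 = 22*0 + 1 = 1.
  i=1: a_1=22, p_1 = 22*22 + 1 = 485, q_1 = 22*1 + 0 = 22.
Check: 485^2 - 486*22^2 = 235225 - 235224 = 1, so (x, y) = (485, 22) solves the equation, and by the theorem it is the least positive solution.

(x, y) = (485, 22)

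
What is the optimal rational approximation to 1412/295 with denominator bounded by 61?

Expand x = 1412/295 as a continued fraction with the Euclidean algorithm:
  1412 = 4*295 + 232, so a_0 = 4.
  295 = 1*232 + 63, so a_1 = 1.
  232 = 3*63 + 43, so a_2 = 3.
  63 = 1*43 + 20, so a_3 = 1.
  43 = 2*20 + 3, so a_4 = 2.
  20 = 6*3 + 2, so a_5 = 6.
  3 = 1*2 + 1, so a_6 = 1.
  2 = 2*1 + 0, so a_7 = 2.
so x = [4; 1, 3, 1, 2, 6, 1, 2].
Convergents (p_i = a_i*p_{i-1} + p_{i-2}, q_i = a_i*q_{i-1} + q_{i-2} with p_{-2}=0, p_{-1}=1, q_{-2}=1, q_{-1}=0), until the denominator exceeds 61:
  i=0: a_0=4, p_0 = 4*1 + 0 = 4, q_0 = 4*0 + 1 = 1.
  i=1: a_1=1, p_1 = 1*4 + 1 = 5, q_1 = 1*1 + 0 = 1.
  i=2: a_2=3, p_2 = 3*5 + 4 = 19, q_2 = 3*1 + 1 = 4.
  i=3: a_3=1, p_3 = 1*19 + 5 = 24, q_3 = 1*4 + 1 = 5.
  i=4: a_4=2, p_4 = 2*24 + 19 = 67, q_4 = 2*5 + 4 = 14.
  i=5: a_5=6, p_5 = 6*67 + 24 = 426, q_5 = 6*14 + 5 = 89.
q_5 = 89 > 61, so the last convergent with denominator <= 61 is p_4/q_4 = 67/14.
The closest fraction with denominator <= 61 is either p_4/q_4 or the intermediate fraction (k*p_4 + p_3)/(k*q_4 + q_3) with the largest k >= 1 whose denominator stays <= 61; these approach x as k grows, and every other convergent or intermediate fraction in range is farther away.
Largest k: floor((61 - q_3)/q_4) = floor((61 - 5)/14) = 4.
That gives (4*67 + 24)/(4*14 + 5) = 292/61.
Compare the errors: |x - 67/14| = |1412*14 - 67*295|/(295*14) = 3/4130, and |x - 292/61| = |1412*61 - 292*295|/(295*61) = 8/17995.
Cross-multiplying, 8*4130 = 33040 < 53985 = 3*17995, so 8/17995 is smaller: the intermediate fraction 292/61 is closer to x than 67/14.

292/61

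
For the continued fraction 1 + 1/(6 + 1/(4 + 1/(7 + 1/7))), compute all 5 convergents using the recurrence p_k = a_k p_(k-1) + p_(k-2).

Using the convergent recurrence p_i = a_i*p_{i-1} + p_{i-2}, q_i = a_i*q_{i-1} + q_{i-2} with p_{-2}=0, p_{-1}=1, q_{-2}=1, q_{-1}=0:
  i=0: a_0=1, p_0 = 1*1 + 0 = 1, q_0 = 1*0 + 1 = 1.
  i=1: a_1=6, p_1 = 6*1 + 1 = 7, q_1 = 6*1 + 0 = 6.
  i=2: a_2=4, p_2 = 4*7 + 1 = 29, q_2 = 4*6 + 1 = 25.
  i=3: a_3=7, p_3 = 7*29 + 7 = 210, q_3 = 7*25 + 6 = 181.
  i=4: a_4=7, p_4 = 7*210 + 29 = 1499, q_4 = 7*181 + 25 = 1292.

1/1, 7/6, 29/25, 210/181, 1499/1292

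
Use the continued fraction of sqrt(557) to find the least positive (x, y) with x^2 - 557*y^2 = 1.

(x, y) = (27849, 1180)

First expand sqrt(557) as a continued fraction. With x_i = (sqrt(557) + m_i)/d_i and (m_0, d_0) = (0, 1): a_0 = floor(sqrt(557)) = 23, since 23^2 = 529 <= 557 < 576 = 24^2.
Iterate m_{i+1} = d_i*a_i - m_i, d_{i+1} = (557 - m_{i+1}^2)/d_i, a_{i+1} = floor((a_0 + m_{i+1})/d_{i+1}):
  m_1 = 1*23 - 0 = 23, d_1 = (557 - 23^2)/1 = 28/1 = 28, a_1 = floor((23 + 23)/28) = 1.
  m_2 = 28*1 - 23 = 5, d_2 = (557 - 5^2)/28 = 532/28 = 19, a_2 = floor((23 + 5)/19) = 1.
  m_3 = 19*1 - 5 = 14, d_3 = (557 - 14^2)/19 = 361/19 = 19, a_3 = floor((23 + 14)/19) = 1.
  m_4 = 19*1 - 14 = 5, d_4 = (557 - 5^2)/19 = 532/19 = 28, a_4 = floor((23 + 5)/28) = 1.
  m_5 = 28*1 - 5 = 23, d_5 = (557 - 23^2)/28 = 28/28 = 1, a_5 = floor((23 + 23)/1) = 46.
  m_6 = 1*46 - 23 = 23, d_6 = (557 - 23^2)/1 = 28/1 = 28: (m_6, d_6) = (m_1, d_1) = (23, 28), so from here the quotients repeat a_1, ..., a_5; the period length is 5.
So sqrt(557) = [23; (1, 1, 1, 1, 46)] with period length k = 5.
k is odd, so (p_{k-1}, q_{k-1}) only solves x^2 - 557y^2 = -1 and the fundamental solution of x^2 - 557y^2 = 1 is (p_{2k-1}, q_{2k-1}) = (p_9, q_9); compute convergents through index 9, running through the period twice.
Convergents (p_i = a_i*p_{i-1} + p_{i-2}, q_i = a_i*q_{i-1} + q_{i-2} with p_{-2}=0, p_{-1}=1, q_{-2}=1, q_{-1}=0):
  i=0: a_0=23, p_0 = 23*1 + 0 = 23, q_0 = 23*0 + 1 = 1.
  i=1: a_1=1, p_1 = 1*23 + 1 = 24, q_1 = 1*1 + 0 = 1.
  i=2: a_2=1, p_2 = 1*24 + 23 = 47, q_2 = 1*1 + 1 = 2.
  i=3: a_3=1, p_3 = 1*47 + 24 = 71, q_3 = 1*2 + 1 = 3.
  i=4: a_4=1, p_4 = 1*71 + 47 = 118, q_4 = 1*3 + 2 = 5.
  i=5: a_5=46, p_5 = 46*118 + 71 = 5499, q_5 = 46*5 + 3 = 233.
  i=6: a_6=1, p_6 = 1*5499 + 118 = 5617, q_6 = 1*233 + 5 = 238.
  i=7: a_7=1, p_7 = 1*5617 + 5499 = 11116, q_7 = 1*238 + 233 = 471.
  i=8: a_8=1, p_8 = 1*11116 + 5617 = 16733, q_8 = 1*471 + 238 = 709.
  i=9: a_9=1, p_9 = 1*16733 + 11116 = 27849, q_9 = 1*709 + 471 = 1180.
Indeed p_4^2 - 557*q_4^2 = 13924 - 13925 = -1, not +1.
Check: 27849^2 - 557*1180^2 = 775566801 - 775566800 = 1, so (x, y) = (27849, 1180) solves the equation, and by the theorem it is the least positive solution.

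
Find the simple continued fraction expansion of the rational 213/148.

[1; 2, 3, 1, 1, 1, 1, 3]

Run the Euclidean algorithm on 213 and 148; the successive quotients are the partial quotients a_0, a_1, ... (each step inverts the fractional part left over by the previous one):
  213 = 1*148 + 65, so a_0 = 1.
  148 = 2*65 + 18, so a_1 = 2.
  65 = 3*18 + 11, so a_2 = 3.
  18 = 1*11 + 7, so a_3 = 1.
  11 = 1*7 + 4, so a_4 = 1.
  7 = 1*4 + 3, so a_5 = 1.
  4 = 1*3 + 1, so a_6 = 1.
  3 = 3*1 + 0, so a_7 = 3.
The remainder reaches 0 after 8 divisions, so the expansion has 8 partial quotients, read off in order.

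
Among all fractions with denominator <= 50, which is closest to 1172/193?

Expand x = 1172/193 as a continued fraction with the Euclidean algorithm:
  1172 = 6*193 + 14, so a_0 = 6.
  193 = 13*14 + 11, so a_1 = 13.
  14 = 1*11 + 3, so a_2 = 1.
  11 = 3*3 + 2, so a_3 = 3.
  3 = 1*2 + 1, so a_4 = 1.
  2 = 2*1 + 0, so a_5 = 2.
so x = [6; 13, 1, 3, 1, 2].
Convergents (p_i = a_i*p_{i-1} + p_{i-2}, q_i = a_i*q_{i-1} + q_{i-2} with p_{-2}=0, p_{-1}=1, q_{-2}=1, q_{-1}=0), until the denominator exceeds 50:
  i=0: a_0=6, p_0 = 6*1 + 0 = 6, q_0 = 6*0 + 1 = 1.
  i=1: a_1=13, p_1 = 13*6 + 1 = 79, q_1 = 13*1 + 0 = 13.
  i=2: a_2=1, p_2 = 1*79 + 6 = 85, q_2 = 1*13 + 1 = 14.
  i=3: a_3=3, p_3 = 3*85 + 79 = 334, q_3 = 3*14 + 13 = 55.
q_3 = 55 > 50, so the last convergent with denominator <= 50 is p_2/q_2 = 85/14.
The closest fraction with denominator <= 50 is either p_2/q_2 or the intermediate fraction (k*p_2 + p_1)/(k*q_2 + q_1) with the largest k >= 1 whose denominator stays <= 50; these approach x as k grows, and every other convergent or intermediate fraction in range is farther away.
Largest k: floor((50 - q_1)/q_2) = floor((50 - 13)/14) = 2.
That gives (2*85 + 79)/(2*14 + 13) = 249/41.
Compare the errors: |x - 85/14| = |1172*14 - 85*193|/(193*14) = 3/2702, and |x - 249/41| = |1172*41 - 249*193|/(193*41) = 5/7913.
Cross-multiplying, 5*2702 = 13510 < 23739 = 3*7913, so 5/7913 is smaller: the intermediate fraction 249/41 is closer to x than 85/14.

249/41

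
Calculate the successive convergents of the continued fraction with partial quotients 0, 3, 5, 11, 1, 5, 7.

Using the convergent recurrence p_i = a_i*p_{i-1} + p_{i-2}, q_i = a_i*q_{i-1} + q_{i-2} with p_{-2}=0, p_{-1}=1, q_{-2}=1, q_{-1}=0:
  i=0: a_0=0, p_0 = 0*1 + 0 = 0, q_0 = 0*0 + 1 = 1.
  i=1: a_1=3, p_1 = 3*0 + 1 = 1, q_1 = 3*1 + 0 = 3.
  i=2: a_2=5, p_2 = 5*1 + 0 = 5, q_2 = 5*3 + 1 = 16.
  i=3: a_3=11, p_3 = 11*5 + 1 = 56, q_3 = 11*16 + 3 = 179.
  i=4: a_4=1, p_4 = 1*56 + 5 = 61, q_4 = 1*179 + 16 = 195.
  i=5: a_5=5, p_5 = 5*61 + 56 = 361, q_5 = 5*195 + 179 = 1154.
  i=6: a_6=7, p_6 = 7*361 + 61 = 2588, q_6 = 7*1154 + 195 = 8273.

0/1, 1/3, 5/16, 56/179, 61/195, 361/1154, 2588/8273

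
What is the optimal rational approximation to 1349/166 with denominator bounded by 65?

512/63

Expand x = 1349/166 as a continued fraction with the Euclidean algorithm:
  1349 = 8*166 + 21, so a_0 = 8.
  166 = 7*21 + 19, so a_1 = 7.
  21 = 1*19 + 2, so a_2 = 1.
  19 = 9*2 + 1, so a_3 = 9.
  2 = 2*1 + 0, so a_4 = 2.
so x = [8; 7, 1, 9, 2].
Convergents (p_i = a_i*p_{i-1} + p_{i-2}, q_i = a_i*q_{i-1} + q_{i-2} with p_{-2}=0, p_{-1}=1, q_{-2}=1, q_{-1}=0), until the denominator exceeds 65:
  i=0: a_0=8, p_0 = 8*1 + 0 = 8, q_0 = 8*0 + 1 = 1.
  i=1: a_1=7, p_1 = 7*8 + 1 = 57, q_1 = 7*1 + 0 = 7.
  i=2: a_2=1, p_2 = 1*57 + 8 = 65, q_2 = 1*7 + 1 = 8.
  i=3: a_3=9, p_3 = 9*65 + 57 = 642, q_3 = 9*8 + 7 = 79.
q_3 = 79 > 65, so the last convergent with denominator <= 65 is p_2/q_2 = 65/8.
The closest fraction with denominator <= 65 is either p_2/q_2 or the intermediate fraction (k*p_2 + p_1)/(k*q_2 + q_1) with the largest k >= 1 whose denominator stays <= 65; these approach x as k grows, and every other convergent or intermediate fraction in range is farther away.
Largest k: floor((65 - q_1)/q_2) = floor((65 - 7)/8) = 7.
That gives (7*65 + 57)/(7*8 + 7) = 512/63.
Compare the errors: |x - 65/8| = |1349*8 - 65*166|/(166*8) = 2/1328, and |x - 512/63| = |1349*63 - 512*166|/(166*63) = 5/10458.
Cross-multiplying, 5*1328 = 6640 < 20916 = 2*10458, so 5/10458 is smaller: the intermediate fraction 512/63 is closer to x than 65/8.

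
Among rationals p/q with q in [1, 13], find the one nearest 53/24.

11/5

Expand x = 53/24 as a continued fraction with the Euclidean algorithm:
  53 = 2*24 + 5, so a_0 = 2.
  24 = 4*5 + 4, so a_1 = 4.
  5 = 1*4 + 1, so a_2 = 1.
  4 = 4*1 + 0, so a_3 = 4.
so x = [2; 4, 1, 4].
Convergents (p_i = a_i*p_{i-1} + p_{i-2}, q_i = a_i*q_{i-1} + q_{i-2} with p_{-2}=0, p_{-1}=1, q_{-2}=1, q_{-1}=0), until the denominator exceeds 13:
  i=0: a_0=2, p_0 = 2*1 + 0 = 2, q_0 = 2*0 + 1 = 1.
  i=1: a_1=4, p_1 = 4*2 + 1 = 9, q_1 = 4*1 + 0 = 4.
  i=2: a_2=1, p_2 = 1*9 + 2 = 11, q_2 = 1*4 + 1 = 5.
  i=3: a_3=4, p_3 = 4*11 + 9 = 53, q_3 = 4*5 + 4 = 24.
q_3 = 24 > 13, so the last convergent with denominator <= 13 is p_2/q_2 = 11/5.
The closest fraction with denominator <= 13 is either p_2/q_2 or the intermediate fraction (k*p_2 + p_1)/(k*q_2 + q_1) with the largest k >= 1 whose denominator stays <= 13; these approach x as k grows, and every other convergent or intermediate fraction in range is farther away.
Largest k: floor((13 - q_1)/q_2) = floor((13 - 4)/5) = 1.
That gives (1*11 + 9)/(1*5 + 4) = 20/9.
Compare the errors: |x - 11/5| = |53*5 - 11*24|/(24*5) = 1/120, and |x - 20/9| = |53*9 - 20*24|/(24*9) = 3/216.
Cross-multiplying, 1*216 = 216 < 360 = 3*120, so 1/120 is smaller: the convergent 11/5 is closer to x than 20/9.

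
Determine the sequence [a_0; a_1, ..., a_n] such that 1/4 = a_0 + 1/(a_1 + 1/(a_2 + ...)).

[0; 4]

Run the Euclidean algorithm on 1 and 4; the successive quotients are the partial quotients a_0, a_1, ... (each step inverts the fractional part left over by the previous one):
  1 = 0*4 + 1, so a_0 = 0.
  4 = 4*1 + 0, so a_1 = 4.
The remainder reaches 0 after 2 divisions, so the expansion has 2 partial quotients, read off in order.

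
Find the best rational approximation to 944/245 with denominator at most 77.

Expand x = 944/245 as a continued fraction with the Euclidean algorithm:
  944 = 3*245 + 209, so a_0 = 3.
  245 = 1*209 + 36, so a_1 = 1.
  209 = 5*36 + 29, so a_2 = 5.
  36 = 1*29 + 7, so a_3 = 1.
  29 = 4*7 + 1, so a_4 = 4.
  7 = 7*1 + 0, so a_5 = 7.
so x = [3; 1, 5, 1, 4, 7].
Convergents (p_i = a_i*p_{i-1} + p_{i-2}, q_i = a_i*q_{i-1} + q_{i-2} with p_{-2}=0, p_{-1}=1, q_{-2}=1, q_{-1}=0), until the denominator exceeds 77:
  i=0: a_0=3, p_0 = 3*1 + 0 = 3, q_0 = 3*0 + 1 = 1.
  i=1: a_1=1, p_1 = 1*3 + 1 = 4, q_1 = 1*1 + 0 = 1.
  i=2: a_2=5, p_2 = 5*4 + 3 = 23, q_2 = 5*1 + 1 = 6.
  i=3: a_3=1, p_3 = 1*23 + 4 = 27, q_3 = 1*6 + 1 = 7.
  i=4: a_4=4, p_4 = 4*27 + 23 = 131, q_4 = 4*7 + 6 = 34.
  i=5: a_5=7, p_5 = 7*131 + 27 = 944, q_5 = 7*34 + 7 = 245.
q_5 = 245 > 77, so the last convergent with denominator <= 77 is p_4/q_4 = 131/34.
The closest fraction with denominator <= 77 is either p_4/q_4 or the intermediate fraction (k*p_4 + p_3)/(k*q_4 + q_3) with the largest k >= 1 whose denominator stays <= 77; these approach x as k grows, and every other convergent or intermediate fraction in range is farther away.
Largest k: floor((77 - q_3)/q_4) = floor((77 - 7)/34) = 2.
That gives (2*131 + 27)/(2*34 + 7) = 289/75.
Compare the errors: |x - 131/34| = |944*34 - 131*245|/(245*34) = 1/8330, and |x - 289/75| = |944*75 - 289*245|/(245*75) = 5/18375.
Cross-multiplying, 1*18375 = 18375 < 41650 = 5*8330, so 1/8330 is smaller: the convergent 131/34 is closer to x than 289/75.

131/34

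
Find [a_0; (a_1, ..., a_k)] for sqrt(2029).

Write x_i = (sqrt(2029) + m_i)/d_i with (m_0, d_0) = (0, 1). a_0 = floor(sqrt(2029)) = 45, since 45^2 = 2025 <= 2029 < 2116 = 46^2.
Iterate m_{i+1} = d_i*a_i - m_i, d_{i+1} = (2029 - m_{i+1}^2)/d_i, a_{i+1} = floor((a_0 + m_{i+1})/d_{i+1}):
  m_1 = 1*45 - 0 = 45, d_1 = (2029 - 45^2)/1 = 4/1 = 4, a_1 = floor((45 + 45)/4) = 22.
  m_2 = 4*22 - 45 = 43, d_2 = (2029 - 43^2)/4 = 180/4 = 45, a_2 = floor((45 + 43)/45) = 1.
  m_3 = 45*1 - 43 = 2, d_3 = (2029 - 2^2)/45 = 2025/45 = 45, a_3 = floor((45 + 2)/45) = 1.
  m_4 = 45*1 - 2 = 43, d_4 = (2029 - 43^2)/45 = 180/45 = 4, a_4 = floor((45 + 43)/4) = 22.
  m_5 = 4*22 - 43 = 45, d_5 = (2029 - 45^2)/4 = 4/4 = 1, a_5 = floor((45 + 45)/1) = 90.
  m_6 = 1*90 - 45 = 45, d_6 = (2029 - 45^2)/1 = 4/1 = 4: (m_6, d_6) = (m_1, d_1) = (45, 4), so from here the quotients repeat a_1, ..., a_5; the period length is 5.
Hence the expansion of sqrt(2029) is a_0 = 45 followed by the repeating block 22, 1, 1, 22, 90 (period 5).

[45; (22, 1, 1, 22, 90)]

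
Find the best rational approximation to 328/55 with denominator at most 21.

Expand x = 328/55 as a continued fraction with the Euclidean algorithm:
  328 = 5*55 + 53, so a_0 = 5.
  55 = 1*53 + 2, so a_1 = 1.
  53 = 26*2 + 1, so a_2 = 26.
  2 = 2*1 + 0, so a_3 = 2.
so x = [5; 1, 26, 2].
Convergents (p_i = a_i*p_{i-1} + p_{i-2}, q_i = a_i*q_{i-1} + q_{i-2} with p_{-2}=0, p_{-1}=1, q_{-2}=1, q_{-1}=0), until the denominator exceeds 21:
  i=0: a_0=5, p_0 = 5*1 + 0 = 5, q_0 = 5*0 + 1 = 1.
  i=1: a_1=1, p_1 = 1*5 + 1 = 6, q_1 = 1*1 + 0 = 1.
  i=2: a_2=26, p_2 = 26*6 + 5 = 161, q_2 = 26*1 + 1 = 27.
q_2 = 27 > 21, so the last convergent with denominator <= 21 is p_1/q_1 = 6/1.
The closest fraction with denominator <= 21 is either p_1/q_1 or the intermediate fraction (k*p_1 + p_0)/(k*q_1 + q_0) with the largest k >= 1 whose denominator stays <= 21; these approach x as k grows, and every other convergent or intermediate fraction in range is farther away.
Largest k: floor((21 - q_0)/q_1) = floor((21 - 1)/1) = 20.
That gives (20*6 + 5)/(20*1 + 1) = 125/21.
Compare the errors: |x - 6/1| = |328*1 - 6*55|/(55*1) = 2/55, and |x - 125/21| = |328*21 - 125*55|/(55*21) = 13/1155.
Cross-multiplying, 13*55 = 715 < 2310 = 2*1155, so 13/1155 is smaller: the intermediate fraction 125/21 is closer to x than 6/1.

125/21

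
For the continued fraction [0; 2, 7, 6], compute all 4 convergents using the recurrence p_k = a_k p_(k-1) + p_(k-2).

0/1, 1/2, 7/15, 43/92

Using the convergent recurrence p_i = a_i*p_{i-1} + p_{i-2}, q_i = a_i*q_{i-1} + q_{i-2} with p_{-2}=0, p_{-1}=1, q_{-2}=1, q_{-1}=0:
  i=0: a_0=0, p_0 = 0*1 + 0 = 0, q_0 = 0*0 + 1 = 1.
  i=1: a_1=2, p_1 = 2*0 + 1 = 1, q_1 = 2*1 + 0 = 2.
  i=2: a_2=7, p_2 = 7*1 + 0 = 7, q_2 = 7*2 + 1 = 15.
  i=3: a_3=6, p_3 = 6*7 + 1 = 43, q_3 = 6*15 + 2 = 92.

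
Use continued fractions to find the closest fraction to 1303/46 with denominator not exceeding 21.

Expand x = 1303/46 as a continued fraction with the Euclidean algorithm:
  1303 = 28*46 + 15, so a_0 = 28.
  46 = 3*15 + 1, so a_1 = 3.
  15 = 15*1 + 0, so a_2 = 15.
so x = [28; 3, 15].
Convergents (p_i = a_i*p_{i-1} + p_{i-2}, q_i = a_i*q_{i-1} + q_{i-2} with p_{-2}=0, p_{-1}=1, q_{-2}=1, q_{-1}=0), until the denominator exceeds 21:
  i=0: a_0=28, p_0 = 28*1 + 0 = 28, q_0 = 28*0 + 1 = 1.
  i=1: a_1=3, p_1 = 3*28 + 1 = 85, q_1 = 3*1 + 0 = 3.
  i=2: a_2=15, p_2 = 15*85 + 28 = 1303, q_2 = 15*3 + 1 = 46.
q_2 = 46 > 21, so the last convergent with denominator <= 21 is p_1/q_1 = 85/3.
The closest fraction with denominator <= 21 is either p_1/q_1 or the intermediate fraction (k*p_1 + p_0)/(k*q_1 + q_0) with the largest k >= 1 whose denominator stays <= 21; these approach x as k grows, and every other convergent or intermediate fraction in range is farther away.
Largest k: floor((21 - q_0)/q_1) = floor((21 - 1)/3) = 6.
That gives (6*85 + 28)/(6*3 + 1) = 538/19.
Compare the errors: |x - 85/3| = |1303*3 - 85*46|/(46*3) = 1/138, and |x - 538/19| = |1303*19 - 538*46|/(46*19) = 9/874.
Cross-multiplying, 1*874 = 874 < 1242 = 9*138, so 1/138 is smaller: the convergent 85/3 is closer to x than 538/19.

85/3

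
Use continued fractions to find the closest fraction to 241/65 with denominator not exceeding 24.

89/24

Expand x = 241/65 as a continued fraction with the Euclidean algorithm:
  241 = 3*65 + 46, so a_0 = 3.
  65 = 1*46 + 19, so a_1 = 1.
  46 = 2*19 + 8, so a_2 = 2.
  19 = 2*8 + 3, so a_3 = 2.
  8 = 2*3 + 2, so a_4 = 2.
  3 = 1*2 + 1, so a_5 = 1.
  2 = 2*1 + 0, so a_6 = 2.
so x = [3; 1, 2, 2, 2, 1, 2].
Convergents (p_i = a_i*p_{i-1} + p_{i-2}, q_i = a_i*q_{i-1} + q_{i-2} with p_{-2}=0, p_{-1}=1, q_{-2}=1, q_{-1}=0), until the denominator exceeds 24:
  i=0: a_0=3, p_0 = 3*1 + 0 = 3, q_0 = 3*0 + 1 = 1.
  i=1: a_1=1, p_1 = 1*3 + 1 = 4, q_1 = 1*1 + 0 = 1.
  i=2: a_2=2, p_2 = 2*4 + 3 = 11, q_2 = 2*1 + 1 = 3.
  i=3: a_3=2, p_3 = 2*11 + 4 = 26, q_3 = 2*3 + 1 = 7.
  i=4: a_4=2, p_4 = 2*26 + 11 = 63, q_4 = 2*7 + 3 = 17.
  i=5: a_5=1, p_5 = 1*63 + 26 = 89, q_5 = 1*17 + 7 = 24.
  i=6: a_6=2, p_6 = 2*89 + 63 = 241, q_6 = 2*24 + 17 = 65.
q_6 = 65 > 24, so the last convergent with denominator <= 24 is p_5/q_5 = 89/24.
The closest fraction with denominator <= 24 is either p_5/q_5 or the intermediate fraction (k*p_5 + p_4)/(k*q_5 + q_4) with the largest k >= 1 whose denominator stays <= 24; these approach x as k grows, and every other convergent or intermediate fraction in range is farther away.
Largest k: floor((24 - q_4)/q_5) = floor((24 - 17)/24) = 0.
Since k = 0, no intermediate fraction beyond p_5/q_5 has denominator <= 24, so the convergent 89/24 is the closest (its error is |241*24 - 89*65|/(65*24) = 1/1560).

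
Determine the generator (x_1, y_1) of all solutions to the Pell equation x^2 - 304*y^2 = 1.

First expand sqrt(304) as a continued fraction. With x_i = (sqrt(304) + m_i)/d_i and (m_0, d_0) = (0, 1): a_0 = floor(sqrt(304)) = 17, since 17^2 = 289 <= 304 < 324 = 18^2.
Iterate m_{i+1} = d_i*a_i - m_i, d_{i+1} = (304 - m_{i+1}^2)/d_i, a_{i+1} = floor((a_0 + m_{i+1})/d_{i+1}):
  m_1 = 1*17 - 0 = 17, d_1 = (304 - 17^2)/1 = 15/1 = 15, a_1 = floor((17 + 17)/15) = 2.
  m_2 = 15*2 - 17 = 13, d_2 = (304 - 13^2)/15 = 135/15 = 9, a_2 = floor((17 + 13)/9) = 3.
  m_3 = 9*3 - 13 = 14, d_3 = (304 - 14^2)/9 = 108/9 = 12, a_3 = floor((17 + 14)/12) = 2.
  m_4 = 12*2 - 14 = 10, d_4 = (304 - 10^2)/12 = 204/12 = 17, a_4 = floor((17 + 10)/17) = 1.
  m_5 = 17*1 - 10 = 7, d_5 = (304 - 7^2)/17 = 255/17 = 15, a_5 = floor((17 + 7)/15) = 1.
  m_6 = 15*1 - 7 = 8, d_6 = (304 - 8^2)/15 = 240/15 = 16, a_6 = floor((17 + 8)/16) = 1.
  m_7 = 16*1 - 8 = 8, d_7 = (304 - 8^2)/16 = 240/16 = 15, a_7 = floor((17 + 8)/15) = 1.
  m_8 = 15*1 - 8 = 7, d_8 = (304 - 7^2)/15 = 255/15 = 17, a_8 = floor((17 + 7)/17) = 1.
  m_9 = 17*1 - 7 = 10, d_9 = (304 - 10^2)/17 = 204/17 = 12, a_9 = floor((17 + 10)/12) = 2.
  m_10 = 12*2 - 10 = 14, d_10 = (304 - 14^2)/12 = 108/12 = 9, a_10 = floor((17 + 14)/9) = 3.
  m_11 = 9*3 - 14 = 13, d_11 = (304 - 13^2)/9 = 135/9 = 15, a_11 = floor((17 + 13)/15) = 2.
  m_12 = 15*2 - 13 = 17, d_12 = (304 - 17^2)/15 = 15/15 = 1, a_12 = floor((17 + 17)/1) = 34.
  m_13 = 1*34 - 17 = 17, d_13 = (304 - 17^2)/1 = 15/1 = 15: (m_13, d_13) = (m_1, d_1) = (17, 15), so from here the quotients repeat a_1, ..., a_12; the period length is 12.
So sqrt(304) = [17; (2, 3, 2, 1, 1, 1, 1, 1, 2, 3, 2, 34)] with period length k = 12.
k is even, so the fundamental solution of x^2 - 304y^2 = 1 is (p_{k-1}, q_{k-1}) = (p_11, q_11); compute convergents through index 11.
Convergents (p_i = a_i*p_{i-1} + p_{i-2}, q_i = a_i*q_{i-1} + q_{i-2} with p_{-2}=0, p_{-1}=1, q_{-2}=1, q_{-1}=0):
  i=0: a_0=17, p_0 = 17*1 + 0 = 17, q_0 = 17*0 + 1 = 1.
  i=1: a_1=2, p_1 = 2*17 + 1 = 35, q_1 = 2*1 + 0 = 2.
  i=2: a_2=3, p_2 = 3*35 + 17 = 122, q_2 = 3*2 + 1 = 7.
  i=3: a_3=2, p_3 = 2*122 + 35 = 279, q_3 = 2*7 + 2 = 16.
  i=4: a_4=1, p_4 = 1*279 + 122 = 401, q_4 = 1*16 + 7 = 23.
  i=5: a_5=1, p_5 = 1*401 + 279 = 680, q_5 = 1*23 + 16 = 39.
  i=6: a_6=1, p_6 = 1*680 + 401 = 1081, q_6 = 1*39 + 23 = 62.
  i=7: a_7=1, p_7 = 1*1081 + 680 = 1761, q_7 = 1*62 + 39 = 101.
  i=8: a_8=1, p_8 = 1*1761 + 1081 = 2842, q_8 = 1*101 + 62 = 163.
  i=9: a_9=2, p_9 = 2*2842 + 1761 = 7445, q_9 = 2*163 + 101 = 427.
  i=10: a_10=3, p_10 = 3*7445 + 2842 = 25177, q_10 = 3*427 + 163 = 1444.
  i=11: a_11=2, p_11 = 2*25177 + 7445 = 57799, q_11 = 2*1444 + 427 = 3315.
Check: 57799^2 - 304*3315^2 = 3340724401 - 3340724400 = 1, so (x, y) = (57799, 3315) solves the equation, and by the theorem it is the least positive solution.

(x, y) = (57799, 3315)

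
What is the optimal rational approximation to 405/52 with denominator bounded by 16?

Expand x = 405/52 as a continued fraction with the Euclidean algorithm:
  405 = 7*52 + 41, so a_0 = 7.
  52 = 1*41 + 11, so a_1 = 1.
  41 = 3*11 + 8, so a_2 = 3.
  11 = 1*8 + 3, so a_3 = 1.
  8 = 2*3 + 2, so a_4 = 2.
  3 = 1*2 + 1, so a_5 = 1.
  2 = 2*1 + 0, so a_6 = 2.
so x = [7; 1, 3, 1, 2, 1, 2].
Convergents (p_i = a_i*p_{i-1} + p_{i-2}, q_i = a_i*q_{i-1} + q_{i-2} with p_{-2}=0, p_{-1}=1, q_{-2}=1, q_{-1}=0), until the denominator exceeds 16:
  i=0: a_0=7, p_0 = 7*1 + 0 = 7, q_0 = 7*0 + 1 = 1.
  i=1: a_1=1, p_1 = 1*7 + 1 = 8, q_1 = 1*1 + 0 = 1.
  i=2: a_2=3, p_2 = 3*8 + 7 = 31, q_2 = 3*1 + 1 = 4.
  i=3: a_3=1, p_3 = 1*31 + 8 = 39, q_3 = 1*4 + 1 = 5.
  i=4: a_4=2, p_4 = 2*39 + 31 = 109, q_4 = 2*5 + 4 = 14.
  i=5: a_5=1, p_5 = 1*109 + 39 = 148, q_5 = 1*14 + 5 = 19.
q_5 = 19 > 16, so the last convergent with denominator <= 16 is p_4/q_4 = 109/14.
The closest fraction with denominator <= 16 is either p_4/q_4 or the intermediate fraction (k*p_4 + p_3)/(k*q_4 + q_3) with the largest k >= 1 whose denominator stays <= 16; these approach x as k grows, and every other convergent or intermediate fraction in range is farther away.
Largest k: floor((16 - q_3)/q_4) = floor((16 - 5)/14) = 0.
Since k = 0, no intermediate fraction beyond p_4/q_4 has denominator <= 16, so the convergent 109/14 is the closest (its error is |405*14 - 109*52|/(52*14) = 2/728).

109/14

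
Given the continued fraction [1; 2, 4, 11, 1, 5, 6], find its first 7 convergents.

1/1, 3/2, 13/9, 146/101, 159/110, 941/651, 5805/4016

Using the convergent recurrence p_i = a_i*p_{i-1} + p_{i-2}, q_i = a_i*q_{i-1} + q_{i-2} with p_{-2}=0, p_{-1}=1, q_{-2}=1, q_{-1}=0:
  i=0: a_0=1, p_0 = 1*1 + 0 = 1, q_0 = 1*0 + 1 = 1.
  i=1: a_1=2, p_1 = 2*1 + 1 = 3, q_1 = 2*1 + 0 = 2.
  i=2: a_2=4, p_2 = 4*3 + 1 = 13, q_2 = 4*2 + 1 = 9.
  i=3: a_3=11, p_3 = 11*13 + 3 = 146, q_3 = 11*9 + 2 = 101.
  i=4: a_4=1, p_4 = 1*146 + 13 = 159, q_4 = 1*101 + 9 = 110.
  i=5: a_5=5, p_5 = 5*159 + 146 = 941, q_5 = 5*110 + 101 = 651.
  i=6: a_6=6, p_6 = 6*941 + 159 = 5805, q_6 = 6*651 + 110 = 4016.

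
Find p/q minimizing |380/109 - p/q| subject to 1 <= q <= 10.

Expand x = 380/109 as a continued fraction with the Euclidean algorithm:
  380 = 3*109 + 53, so a_0 = 3.
  109 = 2*53 + 3, so a_1 = 2.
  53 = 17*3 + 2, so a_2 = 17.
  3 = 1*2 + 1, so a_3 = 1.
  2 = 2*1 + 0, so a_4 = 2.
so x = [3; 2, 17, 1, 2].
Convergents (p_i = a_i*p_{i-1} + p_{i-2}, q_i = a_i*q_{i-1} + q_{i-2} with p_{-2}=0, p_{-1}=1, q_{-2}=1, q_{-1}=0), until the denominator exceeds 10:
  i=0: a_0=3, p_0 = 3*1 + 0 = 3, q_0 = 3*0 + 1 = 1.
  i=1: a_1=2, p_1 = 2*3 + 1 = 7, q_1 = 2*1 + 0 = 2.
  i=2: a_2=17, p_2 = 17*7 + 3 = 122, q_2 = 17*2 + 1 = 35.
q_2 = 35 > 10, so the last convergent with denominator <= 10 is p_1/q_1 = 7/2.
The closest fraction with denominator <= 10 is either p_1/q_1 or the intermediate fraction (k*p_1 + p_0)/(k*q_1 + q_0) with the largest k >= 1 whose denominator stays <= 10; these approach x as k grows, and every other convergent or intermediate fraction in range is farther away.
Largest k: floor((10 - q_0)/q_1) = floor((10 - 1)/2) = 4.
That gives (4*7 + 3)/(4*2 + 1) = 31/9.
Compare the errors: |x - 7/2| = |380*2 - 7*109|/(109*2) = 3/218, and |x - 31/9| = |380*9 - 31*109|/(109*9) = 41/981.
Cross-multiplying, 3*981 = 2943 < 8938 = 41*218, so 3/218 is smaller: the convergent 7/2 is closer to x than 31/9.

7/2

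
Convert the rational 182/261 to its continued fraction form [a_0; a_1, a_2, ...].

Run the Euclidean algorithm on 182 and 261; the successive quotients are the partial quotients a_0, a_1, ... (each step inverts the fractional part left over by the previous one):
  182 = 0*261 + 182, so a_0 = 0.
  261 = 1*182 + 79, so a_1 = 1.
  182 = 2*79 + 24, so a_2 = 2.
  79 = 3*24 + 7, so a_3 = 3.
  24 = 3*7 + 3, so a_4 = 3.
  7 = 2*3 + 1, so a_5 = 2.
  3 = 3*1 + 0, so a_6 = 3.
The remainder reaches 0 after 7 divisions, so the expansion has 7 partial quotients, read off in order.

[0; 1, 2, 3, 3, 2, 3]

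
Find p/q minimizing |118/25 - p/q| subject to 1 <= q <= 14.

33/7

Expand x = 118/25 as a continued fraction with the Euclidean algorithm:
  118 = 4*25 + 18, so a_0 = 4.
  25 = 1*18 + 7, so a_1 = 1.
  18 = 2*7 + 4, so a_2 = 2.
  7 = 1*4 + 3, so a_3 = 1.
  4 = 1*3 + 1, so a_4 = 1.
  3 = 3*1 + 0, so a_5 = 3.
so x = [4; 1, 2, 1, 1, 3].
Convergents (p_i = a_i*p_{i-1} + p_{i-2}, q_i = a_i*q_{i-1} + q_{i-2} with p_{-2}=0, p_{-1}=1, q_{-2}=1, q_{-1}=0), until the denominator exceeds 14:
  i=0: a_0=4, p_0 = 4*1 + 0 = 4, q_0 = 4*0 + 1 = 1.
  i=1: a_1=1, p_1 = 1*4 + 1 = 5, q_1 = 1*1 + 0 = 1.
  i=2: a_2=2, p_2 = 2*5 + 4 = 14, q_2 = 2*1 + 1 = 3.
  i=3: a_3=1, p_3 = 1*14 + 5 = 19, q_3 = 1*3 + 1 = 4.
  i=4: a_4=1, p_4 = 1*19 + 14 = 33, q_4 = 1*4 + 3 = 7.
  i=5: a_5=3, p_5 = 3*33 + 19 = 118, q_5 = 3*7 + 4 = 25.
q_5 = 25 > 14, so the last convergent with denominator <= 14 is p_4/q_4 = 33/7.
The closest fraction with denominator <= 14 is either p_4/q_4 or the intermediate fraction (k*p_4 + p_3)/(k*q_4 + q_3) with the largest k >= 1 whose denominator stays <= 14; these approach x as k grows, and every other convergent or intermediate fraction in range is farther away.
Largest k: floor((14 - q_3)/q_4) = floor((14 - 4)/7) = 1.
That gives (1*33 + 19)/(1*7 + 4) = 52/11.
Compare the errors: |x - 33/7| = |118*7 - 33*25|/(25*7) = 1/175, and |x - 52/11| = |118*11 - 52*25|/(25*11) = 2/275.
Cross-multiplying, 1*275 = 275 < 350 = 2*175, so 1/175 is smaller: the convergent 33/7 is closer to x than 52/11.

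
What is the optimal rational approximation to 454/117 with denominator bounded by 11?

31/8

Expand x = 454/117 as a continued fraction with the Euclidean algorithm:
  454 = 3*117 + 103, so a_0 = 3.
  117 = 1*103 + 14, so a_1 = 1.
  103 = 7*14 + 5, so a_2 = 7.
  14 = 2*5 + 4, so a_3 = 2.
  5 = 1*4 + 1, so a_4 = 1.
  4 = 4*1 + 0, so a_5 = 4.
so x = [3; 1, 7, 2, 1, 4].
Convergents (p_i = a_i*p_{i-1} + p_{i-2}, q_i = a_i*q_{i-1} + q_{i-2} with p_{-2}=0, p_{-1}=1, q_{-2}=1, q_{-1}=0), until the denominator exceeds 11:
  i=0: a_0=3, p_0 = 3*1 + 0 = 3, q_0 = 3*0 + 1 = 1.
  i=1: a_1=1, p_1 = 1*3 + 1 = 4, q_1 = 1*1 + 0 = 1.
  i=2: a_2=7, p_2 = 7*4 + 3 = 31, q_2 = 7*1 + 1 = 8.
  i=3: a_3=2, p_3 = 2*31 + 4 = 66, q_3 = 2*8 + 1 = 17.
q_3 = 17 > 11, so the last convergent with denominator <= 11 is p_2/q_2 = 31/8.
The closest fraction with denominator <= 11 is either p_2/q_2 or the intermediate fraction (k*p_2 + p_1)/(k*q_2 + q_1) with the largest k >= 1 whose denominator stays <= 11; these approach x as k grows, and every other convergent or intermediate fraction in range is farther away.
Largest k: floor((11 - q_1)/q_2) = floor((11 - 1)/8) = 1.
That gives (1*31 + 4)/(1*8 + 1) = 35/9.
Compare the errors: |x - 31/8| = |454*8 - 31*117|/(117*8) = 5/936, and |x - 35/9| = |454*9 - 35*117|/(117*9) = 9/1053.
Cross-multiplying, 5*1053 = 5265 < 8424 = 9*936, so 5/936 is smaller: the convergent 31/8 is closer to x than 35/9.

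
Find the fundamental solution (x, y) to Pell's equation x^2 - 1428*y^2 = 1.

First expand sqrt(1428) as a continued fraction. With x_i = (sqrt(1428) + m_i)/d_i and (m_0, d_0) = (0, 1): a_0 = floor(sqrt(1428)) = 37, since 37^2 = 1369 <= 1428 < 1444 = 38^2.
Iterate m_{i+1} = d_i*a_i - m_i, d_{i+1} = (1428 - m_{i+1}^2)/d_i, a_{i+1} = floor((a_0 + m_{i+1})/d_{i+1}):
  m_1 = 1*37 - 0 = 37, d_1 = (1428 - 37^2)/1 = 59/1 = 59, a_1 = floor((37 + 37)/59) = 1.
  m_2 = 59*1 - 37 = 22, d_2 = (1428 - 22^2)/59 = 944/59 = 16, a_2 = floor((37 + 22)/16) = 3.
  m_3 = 16*3 - 22 = 26, d_3 = (1428 - 26^2)/16 = 752/16 = 47, a_3 = floor((37 + 26)/47) = 1.
  m_4 = 47*1 - 26 = 21, d_4 = (1428 - 21^2)/47 = 987/47 = 21, a_4 = floor((37 + 21)/21) = 2.
  m_5 = 21*2 - 21 = 21, d_5 = (1428 - 21^2)/21 = 987/21 = 47, a_5 = floor((37 + 21)/47) = 1.
  m_6 = 47*1 - 21 = 26, d_6 = (1428 - 26^2)/47 = 752/47 = 16, a_6 = floor((37 + 26)/16) = 3.
  m_7 = 16*3 - 26 = 22, d_7 = (1428 - 22^2)/16 = 944/16 = 59, a_7 = floor((37 + 22)/59) = 1.
  m_8 = 59*1 - 22 = 37, d_8 = (1428 - 37^2)/59 = 59/59 = 1, a_8 = floor((37 + 37)/1) = 74.
  m_9 = 1*74 - 37 = 37, d_9 = (1428 - 37^2)/1 = 59/1 = 59: (m_9, d_9) = (m_1, d_1) = (37, 59), so from here the quotients repeat a_1, ..., a_8; the period length is 8.
So sqrt(1428) = [37; (1, 3, 1, 2, 1, 3, 1, 74)] with period length k = 8.
k is even, so the fundamental solution of x^2 - 1428y^2 = 1 is (p_{k-1}, q_{k-1}) = (p_7, q_7); compute convergents through index 7.
Convergents (p_i = a_i*p_{i-1} + p_{i-2}, q_i = a_i*q_{i-1} + q_{i-2} with p_{-2}=0, p_{-1}=1, q_{-2}=1, q_{-1}=0):
  i=0: a_0=37, p_0 = 37*1 + 0 = 37, q_0 = 37*0 + 1 = 1.
  i=1: a_1=1, p_1 = 1*37 + 1 = 38, q_1 = 1*1 + 0 = 1.
  i=2: a_2=3, p_2 = 3*38 + 37 = 151, q_2 = 3*1 + 1 = 4.
  i=3: a_3=1, p_3 = 1*151 + 38 = 189, q_3 = 1*4 + 1 = 5.
  i=4: a_4=2, p_4 = 2*189 + 151 = 529, q_4 = 2*5 + 4 = 14.
  i=5: a_5=1, p_5 = 1*529 + 189 = 718, q_5 = 1*14 + 5 = 19.
  i=6: a_6=3, p_6 = 3*718 + 529 = 2683, q_6 = 3*19 + 14 = 71.
  i=7: a_7=1, p_7 = 1*2683 + 718 = 3401, q_7 = 1*71 + 19 = 90.
Check: 3401^2 - 1428*90^2 = 11566801 - 11566800 = 1, so (x, y) = (3401, 90) solves the equation, and by the theorem it is the least positive solution.

(x, y) = (3401, 90)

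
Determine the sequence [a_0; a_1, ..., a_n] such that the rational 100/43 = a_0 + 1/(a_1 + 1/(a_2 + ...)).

Run the Euclidean algorithm on 100 and 43; the successive quotients are the partial quotients a_0, a_1, ... (each step inverts the fractional part left over by the previous one):
  100 = 2*43 + 14, so a_0 = 2.
  43 = 3*14 + 1, so a_1 = 3.
  14 = 14*1 + 0, so a_2 = 14.
The remainder reaches 0 after 3 divisions, so the expansion has 3 partial quotients, read off in order.

[2; 3, 14]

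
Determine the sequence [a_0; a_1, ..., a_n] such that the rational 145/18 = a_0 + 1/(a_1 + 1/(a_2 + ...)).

Run the Euclidean algorithm on 145 and 18; the successive quotients are the partial quotients a_0, a_1, ... (each step inverts the fractional part left over by the previous one):
  145 = 8*18 + 1, so a_0 = 8.
  18 = 18*1 + 0, so a_1 = 18.
The remainder reaches 0 after 2 divisions, so the expansion has 2 partial quotients, read off in order.

[8; 18]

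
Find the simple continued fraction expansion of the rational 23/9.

Run the Euclidean algorithm on 23 and 9; the successive quotients are the partial quotients a_0, a_1, ... (each step inverts the fractional part left over by the previous one):
  23 = 2*9 + 5, so a_0 = 2.
  9 = 1*5 + 4, so a_1 = 1.
  5 = 1*4 + 1, so a_2 = 1.
  4 = 4*1 + 0, so a_3 = 4.
The remainder reaches 0 after 4 divisions, so the expansion has 4 partial quotients, read off in order.

[2; 1, 1, 4]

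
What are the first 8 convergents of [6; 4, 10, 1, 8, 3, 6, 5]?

6/1, 25/4, 256/41, 281/45, 2504/401, 7793/1248, 49262/7889, 254103/40693

Using the convergent recurrence p_i = a_i*p_{i-1} + p_{i-2}, q_i = a_i*q_{i-1} + q_{i-2} with p_{-2}=0, p_{-1}=1, q_{-2}=1, q_{-1}=0:
  i=0: a_0=6, p_0 = 6*1 + 0 = 6, q_0 = 6*0 + 1 = 1.
  i=1: a_1=4, p_1 = 4*6 + 1 = 25, q_1 = 4*1 + 0 = 4.
  i=2: a_2=10, p_2 = 10*25 + 6 = 256, q_2 = 10*4 + 1 = 41.
  i=3: a_3=1, p_3 = 1*256 + 25 = 281, q_3 = 1*41 + 4 = 45.
  i=4: a_4=8, p_4 = 8*281 + 256 = 2504, q_4 = 8*45 + 41 = 401.
  i=5: a_5=3, p_5 = 3*2504 + 281 = 7793, q_5 = 3*401 + 45 = 1248.
  i=6: a_6=6, p_6 = 6*7793 + 2504 = 49262, q_6 = 6*1248 + 401 = 7889.
  i=7: a_7=5, p_7 = 5*49262 + 7793 = 254103, q_7 = 5*7889 + 1248 = 40693.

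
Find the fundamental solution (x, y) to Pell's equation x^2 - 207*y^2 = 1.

(x, y) = (1151, 80)

First expand sqrt(207) as a continued fraction. With x_i = (sqrt(207) + m_i)/d_i and (m_0, d_0) = (0, 1): a_0 = floor(sqrt(207)) = 14, since 14^2 = 196 <= 207 < 225 = 15^2.
Iterate m_{i+1} = d_i*a_i - m_i, d_{i+1} = (207 - m_{i+1}^2)/d_i, a_{i+1} = floor((a_0 + m_{i+1})/d_{i+1}):
  m_1 = 1*14 - 0 = 14, d_1 = (207 - 14^2)/1 = 11/1 = 11, a_1 = floor((14 + 14)/11) = 2.
  m_2 = 11*2 - 14 = 8, d_2 = (207 - 8^2)/11 = 143/11 = 13, a_2 = floor((14 + 8)/13) = 1.
  m_3 = 13*1 - 8 = 5, d_3 = (207 - 5^2)/13 = 182/13 = 14, a_3 = floor((14 + 5)/14) = 1.
  m_4 = 14*1 - 5 = 9, d_4 = (207 - 9^2)/14 = 126/14 = 9, a_4 = floor((14 + 9)/9) = 2.
  m_5 = 9*2 - 9 = 9, d_5 = (207 - 9^2)/9 = 126/9 = 14, a_5 = floor((14 + 9)/14) = 1.
  m_6 = 14*1 - 9 = 5, d_6 = (207 - 5^2)/14 = 182/14 = 13, a_6 = floor((14 + 5)/13) = 1.
  m_7 = 13*1 - 5 = 8, d_7 = (207 - 8^2)/13 = 143/13 = 11, a_7 = floor((14 + 8)/11) = 2.
  m_8 = 11*2 - 8 = 14, d_8 = (207 - 14^2)/11 = 11/11 = 1, a_8 = floor((14 + 14)/1) = 28.
  m_9 = 1*28 - 14 = 14, d_9 = (207 - 14^2)/1 = 11/1 = 11: (m_9, d_9) = (m_1, d_1) = (14, 11), so from here the quotients repeat a_1, ..., a_8; the period length is 8.
So sqrt(207) = [14; (2, 1, 1, 2, 1, 1, 2, 28)] with period length k = 8.
k is even, so the fundamental solution of x^2 - 207y^2 = 1 is (p_{k-1}, q_{k-1}) = (p_7, q_7); compute convergents through index 7.
Convergents (p_i = a_i*p_{i-1} + p_{i-2}, q_i = a_i*q_{i-1} + q_{i-2} with p_{-2}=0, p_{-1}=1, q_{-2}=1, q_{-1}=0):
  i=0: a_0=14, p_0 = 14*1 + 0 = 14, q_0 = 14*0 + 1 = 1.
  i=1: a_1=2, p_1 = 2*14 + 1 = 29, q_1 = 2*1 + 0 = 2.
  i=2: a_2=1, p_2 = 1*29 + 14 = 43, q_2 = 1*2 + 1 = 3.
  i=3: a_3=1, p_3 = 1*43 + 29 = 72, q_3 = 1*3 + 2 = 5.
  i=4: a_4=2, p_4 = 2*72 + 43 = 187, q_4 = 2*5 + 3 = 13.
  i=5: a_5=1, p_5 = 1*187 + 72 = 259, q_5 = 1*13 + 5 = 18.
  i=6: a_6=1, p_6 = 1*259 + 187 = 446, q_6 = 1*18 + 13 = 31.
  i=7: a_7=2, p_7 = 2*446 + 259 = 1151, q_7 = 2*31 + 18 = 80.
Check: 1151^2 - 207*80^2 = 1324801 - 1324800 = 1, so (x, y) = (1151, 80) solves the equation, and by the theorem it is the least positive solution.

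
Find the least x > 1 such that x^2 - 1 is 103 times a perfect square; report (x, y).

(x, y) = (227528, 22419)

First expand sqrt(103) as a continued fraction. With x_i = (sqrt(103) + m_i)/d_i and (m_0, d_0) = (0, 1): a_0 = floor(sqrt(103)) = 10, since 10^2 = 100 <= 103 < 121 = 11^2.
Iterate m_{i+1} = d_i*a_i - m_i, d_{i+1} = (103 - m_{i+1}^2)/d_i, a_{i+1} = floor((a_0 + m_{i+1})/d_{i+1}):
  m_1 = 1*10 - 0 = 10, d_1 = (103 - 10^2)/1 = 3/1 = 3, a_1 = floor((10 + 10)/3) = 6.
  m_2 = 3*6 - 10 = 8, d_2 = (103 - 8^2)/3 = 39/3 = 13, a_2 = floor((10 + 8)/13) = 1.
  m_3 = 13*1 - 8 = 5, d_3 = (103 - 5^2)/13 = 78/13 = 6, a_3 = floor((10 + 5)/6) = 2.
  m_4 = 6*2 - 5 = 7, d_4 = (103 - 7^2)/6 = 54/6 = 9, a_4 = floor((10 + 7)/9) = 1.
  m_5 = 9*1 - 7 = 2, d_5 = (103 - 2^2)/9 = 99/9 = 11, a_5 = floor((10 + 2)/11) = 1.
  m_6 = 11*1 - 2 = 9, d_6 = (103 - 9^2)/11 = 22/11 = 2, a_6 = floor((10 + 9)/2) = 9.
  m_7 = 2*9 - 9 = 9, d_7 = (103 - 9^2)/2 = 22/2 = 11, a_7 = floor((10 + 9)/11) = 1.
  m_8 = 11*1 - 9 = 2, d_8 = (103 - 2^2)/11 = 99/11 = 9, a_8 = floor((10 + 2)/9) = 1.
  m_9 = 9*1 - 2 = 7, d_9 = (103 - 7^2)/9 = 54/9 = 6, a_9 = floor((10 + 7)/6) = 2.
  m_10 = 6*2 - 7 = 5, d_10 = (103 - 5^2)/6 = 78/6 = 13, a_10 = floor((10 + 5)/13) = 1.
  m_11 = 13*1 - 5 = 8, d_11 = (103 - 8^2)/13 = 39/13 = 3, a_11 = floor((10 + 8)/3) = 6.
  m_12 = 3*6 - 8 = 10, d_12 = (103 - 10^2)/3 = 3/3 = 1, a_12 = floor((10 + 10)/1) = 20.
  m_13 = 1*20 - 10 = 10, d_13 = (103 - 10^2)/1 = 3/1 = 3: (m_13, d_13) = (m_1, d_1) = (10, 3), so from here the quotients repeat a_1, ..., a_12; the period length is 12.
So sqrt(103) = [10; (6, 1, 2, 1, 1, 9, 1, 1, 2, 1, 6, 20)] with period length k = 12.
k is even, so the fundamental solution of x^2 - 103y^2 = 1 is (p_{k-1}, q_{k-1}) = (p_11, q_11); compute convergents through index 11.
Convergents (p_i = a_i*p_{i-1} + p_{i-2}, q_i = a_i*q_{i-1} + q_{i-2} with p_{-2}=0, p_{-1}=1, q_{-2}=1, q_{-1}=0):
  i=0: a_0=10, p_0 = 10*1 + 0 = 10, q_0 = 10*0 + 1 = 1.
  i=1: a_1=6, p_1 = 6*10 + 1 = 61, q_1 = 6*1 + 0 = 6.
  i=2: a_2=1, p_2 = 1*61 + 10 = 71, q_2 = 1*6 + 1 = 7.
  i=3: a_3=2, p_3 = 2*71 + 61 = 203, q_3 = 2*7 + 6 = 20.
  i=4: a_4=1, p_4 = 1*203 + 71 = 274, q_4 = 1*20 + 7 = 27.
  i=5: a_5=1, p_5 = 1*274 + 203 = 477, q_5 = 1*27 + 20 = 47.
  i=6: a_6=9, p_6 = 9*477 + 274 = 4567, q_6 = 9*47 + 27 = 450.
  i=7: a_7=1, p_7 = 1*4567 + 477 = 5044, q_7 = 1*450 + 47 = 497.
  i=8: a_8=1, p_8 = 1*5044 + 4567 = 9611, q_8 = 1*497 + 450 = 947.
  i=9: a_9=2, p_9 = 2*9611 + 5044 = 24266, q_9 = 2*947 + 497 = 2391.
  i=10: a_10=1, p_10 = 1*24266 + 9611 = 33877, q_10 = 1*2391 + 947 = 3338.
  i=11: a_11=6, p_11 = 6*33877 + 24266 = 227528, q_11 = 6*3338 + 2391 = 22419.
Check: 227528^2 - 103*22419^2 = 51768990784 - 51768990783 = 1, so (x, y) = (227528, 22419) solves the equation, and by the theorem it is the least positive solution.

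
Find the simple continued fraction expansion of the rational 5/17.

Run the Euclidean algorithm on 5 and 17; the successive quotients are the partial quotients a_0, a_1, ... (each step inverts the fractional part left over by the previous one):
  5 = 0*17 + 5, so a_0 = 0.
  17 = 3*5 + 2, so a_1 = 3.
  5 = 2*2 + 1, so a_2 = 2.
  2 = 2*1 + 0, so a_3 = 2.
The remainder reaches 0 after 4 divisions, so the expansion has 4 partial quotients, read off in order.

[0; 3, 2, 2]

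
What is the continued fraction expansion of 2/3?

Run the Euclidean algorithm on 2 and 3; the successive quotients are the partial quotients a_0, a_1, ... (each step inverts the fractional part left over by the previous one):
  2 = 0*3 + 2, so a_0 = 0.
  3 = 1*2 + 1, so a_1 = 1.
  2 = 2*1 + 0, so a_2 = 2.
The remainder reaches 0 after 3 divisions, so the expansion has 3 partial quotients, read off in order.

[0; 1, 2]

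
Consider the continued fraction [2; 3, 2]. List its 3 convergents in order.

2/1, 7/3, 16/7

Using the convergent recurrence p_i = a_i*p_{i-1} + p_{i-2}, q_i = a_i*q_{i-1} + q_{i-2} with p_{-2}=0, p_{-1}=1, q_{-2}=1, q_{-1}=0:
  i=0: a_0=2, p_0 = 2*1 + 0 = 2, q_0 = 2*0 + 1 = 1.
  i=1: a_1=3, p_1 = 3*2 + 1 = 7, q_1 = 3*1 + 0 = 3.
  i=2: a_2=2, p_2 = 2*7 + 2 = 16, q_2 = 2*3 + 1 = 7.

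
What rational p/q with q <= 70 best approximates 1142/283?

230/57

Expand x = 1142/283 as a continued fraction with the Euclidean algorithm:
  1142 = 4*283 + 10, so a_0 = 4.
  283 = 28*10 + 3, so a_1 = 28.
  10 = 3*3 + 1, so a_2 = 3.
  3 = 3*1 + 0, so a_3 = 3.
so x = [4; 28, 3, 3].
Convergents (p_i = a_i*p_{i-1} + p_{i-2}, q_i = a_i*q_{i-1} + q_{i-2} with p_{-2}=0, p_{-1}=1, q_{-2}=1, q_{-1}=0), until the denominator exceeds 70:
  i=0: a_0=4, p_0 = 4*1 + 0 = 4, q_0 = 4*0 + 1 = 1.
  i=1: a_1=28, p_1 = 28*4 + 1 = 113, q_1 = 28*1 + 0 = 28.
  i=2: a_2=3, p_2 = 3*113 + 4 = 343, q_2 = 3*28 + 1 = 85.
q_2 = 85 > 70, so the last convergent with denominator <= 70 is p_1/q_1 = 113/28.
The closest fraction with denominator <= 70 is either p_1/q_1 or the intermediate fraction (k*p_1 + p_0)/(k*q_1 + q_0) with the largest k >= 1 whose denominator stays <= 70; these approach x as k grows, and every other convergent or intermediate fraction in range is farther away.
Largest k: floor((70 - q_0)/q_1) = floor((70 - 1)/28) = 2.
That gives (2*113 + 4)/(2*28 + 1) = 230/57.
Compare the errors: |x - 113/28| = |1142*28 - 113*283|/(283*28) = 3/7924, and |x - 230/57| = |1142*57 - 230*283|/(283*57) = 4/16131.
Cross-multiplying, 4*7924 = 31696 < 48393 = 3*16131, so 4/16131 is smaller: the intermediate fraction 230/57 is closer to x than 113/28.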